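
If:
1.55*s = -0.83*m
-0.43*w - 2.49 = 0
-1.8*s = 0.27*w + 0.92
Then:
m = -0.67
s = 0.36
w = -5.79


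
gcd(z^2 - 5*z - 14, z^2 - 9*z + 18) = 1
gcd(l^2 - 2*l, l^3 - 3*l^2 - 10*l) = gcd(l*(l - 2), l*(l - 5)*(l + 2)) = l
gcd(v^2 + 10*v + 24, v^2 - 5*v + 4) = 1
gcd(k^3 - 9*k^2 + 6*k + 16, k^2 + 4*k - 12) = k - 2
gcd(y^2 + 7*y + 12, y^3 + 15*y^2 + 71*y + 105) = y + 3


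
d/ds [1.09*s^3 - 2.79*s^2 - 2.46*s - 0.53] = 3.27*s^2 - 5.58*s - 2.46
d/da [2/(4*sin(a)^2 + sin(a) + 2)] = -2*(8*sin(a) + 1)*cos(a)/(4*sin(a)^2 + sin(a) + 2)^2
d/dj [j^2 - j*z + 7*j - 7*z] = 2*j - z + 7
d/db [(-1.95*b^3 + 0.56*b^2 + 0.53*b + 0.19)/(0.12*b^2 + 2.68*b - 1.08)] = (-0.234*b^4 - 10.452*b^3 + 7.7552*b^2 - 1.2552*b - 1.0816)/(0.0144*b^4 + 0.6432*b^3 + 6.9232*b^2 - 5.7888*b + 1.1664)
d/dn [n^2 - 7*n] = 2*n - 7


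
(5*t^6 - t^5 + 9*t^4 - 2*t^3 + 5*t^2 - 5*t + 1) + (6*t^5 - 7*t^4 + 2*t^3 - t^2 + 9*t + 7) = 5*t^6 + 5*t^5 + 2*t^4 + 4*t^2 + 4*t + 8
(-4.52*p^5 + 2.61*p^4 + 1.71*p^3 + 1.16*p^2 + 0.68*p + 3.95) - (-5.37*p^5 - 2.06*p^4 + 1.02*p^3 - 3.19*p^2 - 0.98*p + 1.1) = 0.850000000000001*p^5 + 4.67*p^4 + 0.69*p^3 + 4.35*p^2 + 1.66*p + 2.85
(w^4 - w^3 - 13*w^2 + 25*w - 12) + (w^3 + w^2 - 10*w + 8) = w^4 - 12*w^2 + 15*w - 4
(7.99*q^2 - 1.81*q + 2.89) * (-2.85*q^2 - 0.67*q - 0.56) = -22.7715*q^4 - 0.194800000000001*q^3 - 11.4982*q^2 - 0.9227*q - 1.6184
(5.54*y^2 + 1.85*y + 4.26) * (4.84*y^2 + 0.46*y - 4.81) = 26.8136*y^4 + 11.5024*y^3 - 5.178*y^2 - 6.9389*y - 20.4906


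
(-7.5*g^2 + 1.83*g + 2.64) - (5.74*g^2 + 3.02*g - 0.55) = -13.24*g^2 - 1.19*g + 3.19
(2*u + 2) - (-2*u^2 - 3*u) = 2*u^2 + 5*u + 2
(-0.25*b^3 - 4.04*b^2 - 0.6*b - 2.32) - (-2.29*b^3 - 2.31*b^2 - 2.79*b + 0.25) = 2.04*b^3 - 1.73*b^2 + 2.19*b - 2.57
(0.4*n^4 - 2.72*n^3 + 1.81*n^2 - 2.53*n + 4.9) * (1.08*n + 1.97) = 0.432*n^5 - 2.1496*n^4 - 3.4036*n^3 + 0.8333*n^2 + 0.307900000000001*n + 9.653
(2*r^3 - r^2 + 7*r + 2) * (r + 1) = 2*r^4 + r^3 + 6*r^2 + 9*r + 2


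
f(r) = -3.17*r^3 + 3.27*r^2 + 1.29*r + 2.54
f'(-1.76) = -39.68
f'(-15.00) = -2236.56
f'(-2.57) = -78.33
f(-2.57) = 74.63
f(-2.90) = 103.61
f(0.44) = 3.47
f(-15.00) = 11417.69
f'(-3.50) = -138.10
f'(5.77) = -277.59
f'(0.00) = 1.29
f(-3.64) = 194.06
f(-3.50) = 174.00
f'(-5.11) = -280.46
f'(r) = -9.51*r^2 + 6.54*r + 1.29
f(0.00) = 2.54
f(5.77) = -490.11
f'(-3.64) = -148.52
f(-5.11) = 504.32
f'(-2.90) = -97.66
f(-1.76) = 27.68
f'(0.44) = 2.33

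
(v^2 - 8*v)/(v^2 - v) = (v - 8)/(v - 1)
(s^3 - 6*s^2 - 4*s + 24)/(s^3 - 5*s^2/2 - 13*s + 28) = 2*(s^2 - 4*s - 12)/(2*s^2 - s - 28)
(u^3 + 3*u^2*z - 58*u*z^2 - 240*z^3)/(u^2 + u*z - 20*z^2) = (-u^2 + 2*u*z + 48*z^2)/(-u + 4*z)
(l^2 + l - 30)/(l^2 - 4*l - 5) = (l + 6)/(l + 1)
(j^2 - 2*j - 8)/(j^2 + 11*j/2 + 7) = 2*(j - 4)/(2*j + 7)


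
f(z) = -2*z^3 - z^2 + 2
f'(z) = -6*z^2 - 2*z = 2*z*(-3*z - 1)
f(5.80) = -421.86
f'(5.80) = -213.44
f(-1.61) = 7.75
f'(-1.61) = -12.33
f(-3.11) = 52.49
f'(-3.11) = -51.81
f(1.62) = -9.13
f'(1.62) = -18.99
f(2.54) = -37.23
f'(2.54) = -43.79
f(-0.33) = 1.96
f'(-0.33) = 0.01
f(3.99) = -140.96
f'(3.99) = -103.50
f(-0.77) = 2.32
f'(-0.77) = -2.02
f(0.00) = 2.00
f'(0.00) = 0.00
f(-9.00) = 1379.00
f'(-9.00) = -468.00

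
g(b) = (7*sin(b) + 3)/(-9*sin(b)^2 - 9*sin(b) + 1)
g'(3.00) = -210.25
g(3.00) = -8.88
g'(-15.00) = -2.09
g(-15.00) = -0.51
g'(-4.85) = 0.07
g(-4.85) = -0.59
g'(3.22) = -11.05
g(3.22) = 1.49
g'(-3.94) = -0.72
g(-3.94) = -0.80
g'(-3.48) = -6.25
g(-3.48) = -1.79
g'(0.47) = 2.63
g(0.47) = -1.25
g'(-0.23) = 3.64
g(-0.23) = 0.54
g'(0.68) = 1.07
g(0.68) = -0.90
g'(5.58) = 2.08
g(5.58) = -0.50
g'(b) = (18*sin(b)*cos(b) + 9*cos(b))*(7*sin(b) + 3)/(-9*sin(b)^2 - 9*sin(b) + 1)^2 + 7*cos(b)/(-9*sin(b)^2 - 9*sin(b) + 1) = (63*sin(b)^2 + 54*sin(b) + 34)*cos(b)/(9*sin(b)^2 + 9*sin(b) - 1)^2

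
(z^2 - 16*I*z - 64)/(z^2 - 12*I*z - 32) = (z - 8*I)/(z - 4*I)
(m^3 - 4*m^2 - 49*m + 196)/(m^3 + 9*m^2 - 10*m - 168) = (m - 7)/(m + 6)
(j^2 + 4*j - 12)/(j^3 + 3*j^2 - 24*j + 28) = (j + 6)/(j^2 + 5*j - 14)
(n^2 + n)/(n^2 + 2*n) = (n + 1)/(n + 2)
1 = 1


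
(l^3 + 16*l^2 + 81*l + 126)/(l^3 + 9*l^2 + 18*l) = (l + 7)/l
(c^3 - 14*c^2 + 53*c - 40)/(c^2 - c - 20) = (c^2 - 9*c + 8)/(c + 4)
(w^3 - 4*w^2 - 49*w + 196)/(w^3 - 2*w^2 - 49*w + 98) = (w - 4)/(w - 2)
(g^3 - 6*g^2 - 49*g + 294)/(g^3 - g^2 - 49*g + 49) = (g - 6)/(g - 1)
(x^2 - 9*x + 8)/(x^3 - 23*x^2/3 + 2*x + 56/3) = 3*(x^2 - 9*x + 8)/(3*x^3 - 23*x^2 + 6*x + 56)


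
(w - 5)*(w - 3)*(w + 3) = w^3 - 5*w^2 - 9*w + 45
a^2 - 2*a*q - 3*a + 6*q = (a - 3)*(a - 2*q)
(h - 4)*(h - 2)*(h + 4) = h^3 - 2*h^2 - 16*h + 32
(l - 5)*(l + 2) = l^2 - 3*l - 10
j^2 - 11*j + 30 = (j - 6)*(j - 5)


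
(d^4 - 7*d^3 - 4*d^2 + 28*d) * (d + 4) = d^5 - 3*d^4 - 32*d^3 + 12*d^2 + 112*d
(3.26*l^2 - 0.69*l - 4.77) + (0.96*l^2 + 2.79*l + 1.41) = 4.22*l^2 + 2.1*l - 3.36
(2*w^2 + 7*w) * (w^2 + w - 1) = 2*w^4 + 9*w^3 + 5*w^2 - 7*w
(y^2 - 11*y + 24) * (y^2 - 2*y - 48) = y^4 - 13*y^3 - 2*y^2 + 480*y - 1152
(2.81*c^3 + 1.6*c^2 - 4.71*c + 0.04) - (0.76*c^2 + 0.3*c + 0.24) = 2.81*c^3 + 0.84*c^2 - 5.01*c - 0.2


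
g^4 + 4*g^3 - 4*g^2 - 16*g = g*(g - 2)*(g + 2)*(g + 4)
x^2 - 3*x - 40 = (x - 8)*(x + 5)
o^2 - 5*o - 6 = (o - 6)*(o + 1)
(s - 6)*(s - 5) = s^2 - 11*s + 30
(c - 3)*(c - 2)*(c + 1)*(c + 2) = c^4 - 2*c^3 - 7*c^2 + 8*c + 12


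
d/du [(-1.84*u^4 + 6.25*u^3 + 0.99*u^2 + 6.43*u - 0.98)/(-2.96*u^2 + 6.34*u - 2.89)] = (10.8928*u^5 - 53.4968*u^4 + 100.5204*u^3 - 28.8781*u^2 - 11.5238*u - 12.3695)/(8.7616*u^4 - 37.5328*u^3 + 57.3044*u^2 - 36.6452*u + 8.3521)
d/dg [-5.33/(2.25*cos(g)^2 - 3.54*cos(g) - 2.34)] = (18.8682 - 23.985*cos(g))*sin(g)/(-2.25*cos(g)^2 + 3.54*cos(g) + 2.34)^2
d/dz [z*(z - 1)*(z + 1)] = 3*z^2 - 1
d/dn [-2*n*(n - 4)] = 8 - 4*n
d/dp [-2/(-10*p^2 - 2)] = -10*p/(5*p^2 + 1)^2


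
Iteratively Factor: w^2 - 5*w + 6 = (w - 2)*(w - 3)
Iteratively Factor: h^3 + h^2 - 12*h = (h)*(h^2 + h - 12) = h*(h + 4)*(h - 3)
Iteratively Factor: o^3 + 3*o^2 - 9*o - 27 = (o + 3)*(o^2 - 9) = (o - 3)*(o + 3)*(o + 3)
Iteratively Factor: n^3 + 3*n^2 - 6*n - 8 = (n - 2)*(n^2 + 5*n + 4) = (n - 2)*(n + 1)*(n + 4)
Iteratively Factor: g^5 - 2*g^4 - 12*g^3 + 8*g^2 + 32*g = (g - 4)*(g^4 + 2*g^3 - 4*g^2 - 8*g) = g*(g - 4)*(g^3 + 2*g^2 - 4*g - 8) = g*(g - 4)*(g + 2)*(g^2 - 4) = g*(g - 4)*(g - 2)*(g + 2)*(g + 2)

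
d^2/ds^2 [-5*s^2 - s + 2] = -10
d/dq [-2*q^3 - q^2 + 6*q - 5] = -6*q^2 - 2*q + 6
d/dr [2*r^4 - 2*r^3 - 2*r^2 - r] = 8*r^3 - 6*r^2 - 4*r - 1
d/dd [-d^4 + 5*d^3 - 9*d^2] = d*(-4*d^2 + 15*d - 18)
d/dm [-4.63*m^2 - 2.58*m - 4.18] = -9.26*m - 2.58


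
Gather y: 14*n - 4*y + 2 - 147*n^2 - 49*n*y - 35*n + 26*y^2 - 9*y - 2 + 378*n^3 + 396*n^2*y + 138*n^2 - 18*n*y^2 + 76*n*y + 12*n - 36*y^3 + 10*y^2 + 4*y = 378*n^3 - 9*n^2 - 9*n - 36*y^3 + y^2*(36 - 18*n) + y*(396*n^2 + 27*n - 9)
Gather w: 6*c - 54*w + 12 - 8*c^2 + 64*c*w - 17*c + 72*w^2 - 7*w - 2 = -8*c^2 - 11*c + 72*w^2 + w*(64*c - 61) + 10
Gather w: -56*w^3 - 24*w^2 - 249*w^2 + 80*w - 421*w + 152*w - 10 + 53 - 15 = -56*w^3 - 273*w^2 - 189*w + 28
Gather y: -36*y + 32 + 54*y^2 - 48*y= 54*y^2 - 84*y + 32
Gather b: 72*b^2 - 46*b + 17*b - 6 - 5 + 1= 72*b^2 - 29*b - 10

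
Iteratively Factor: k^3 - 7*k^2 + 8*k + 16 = (k + 1)*(k^2 - 8*k + 16) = (k - 4)*(k + 1)*(k - 4)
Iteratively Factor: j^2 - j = (j - 1)*(j)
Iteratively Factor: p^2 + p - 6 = (p + 3)*(p - 2)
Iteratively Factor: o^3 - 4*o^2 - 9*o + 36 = (o - 4)*(o^2 - 9) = (o - 4)*(o + 3)*(o - 3)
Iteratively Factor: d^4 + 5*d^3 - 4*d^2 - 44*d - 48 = (d - 3)*(d^3 + 8*d^2 + 20*d + 16) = (d - 3)*(d + 2)*(d^2 + 6*d + 8) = (d - 3)*(d + 2)*(d + 4)*(d + 2)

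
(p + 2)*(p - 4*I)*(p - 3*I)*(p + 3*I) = p^4 + 2*p^3 - 4*I*p^3 + 9*p^2 - 8*I*p^2 + 18*p - 36*I*p - 72*I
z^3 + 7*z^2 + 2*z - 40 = (z - 2)*(z + 4)*(z + 5)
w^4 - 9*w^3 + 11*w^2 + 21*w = w*(w - 7)*(w - 3)*(w + 1)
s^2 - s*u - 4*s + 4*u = (s - 4)*(s - u)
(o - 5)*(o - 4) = o^2 - 9*o + 20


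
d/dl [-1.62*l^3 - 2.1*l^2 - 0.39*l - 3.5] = -4.86*l^2 - 4.2*l - 0.39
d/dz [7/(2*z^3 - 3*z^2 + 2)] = 42*z*(1 - z)/(2*z^3 - 3*z^2 + 2)^2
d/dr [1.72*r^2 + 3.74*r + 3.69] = 3.44*r + 3.74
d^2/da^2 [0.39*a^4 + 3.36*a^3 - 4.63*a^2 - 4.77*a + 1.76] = 4.68*a^2 + 20.16*a - 9.26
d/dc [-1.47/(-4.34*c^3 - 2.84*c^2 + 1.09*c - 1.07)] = (-19.1394*c^2 - 8.3496*c + 1.6023)/(4.34*c^3 + 2.84*c^2 - 1.09*c + 1.07)^2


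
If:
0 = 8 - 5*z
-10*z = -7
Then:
No Solution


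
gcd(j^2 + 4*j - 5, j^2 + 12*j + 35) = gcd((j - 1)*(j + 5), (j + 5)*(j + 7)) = j + 5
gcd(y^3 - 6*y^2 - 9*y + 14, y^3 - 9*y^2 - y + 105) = y - 7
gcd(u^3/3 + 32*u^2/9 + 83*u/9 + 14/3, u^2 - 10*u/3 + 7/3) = 1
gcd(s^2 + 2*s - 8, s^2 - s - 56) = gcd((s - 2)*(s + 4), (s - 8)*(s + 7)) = 1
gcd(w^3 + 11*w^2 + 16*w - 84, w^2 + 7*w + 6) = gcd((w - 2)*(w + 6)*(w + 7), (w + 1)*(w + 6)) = w + 6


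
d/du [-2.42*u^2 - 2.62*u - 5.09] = -4.84*u - 2.62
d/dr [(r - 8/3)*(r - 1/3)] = 2*r - 3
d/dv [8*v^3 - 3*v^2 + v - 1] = 24*v^2 - 6*v + 1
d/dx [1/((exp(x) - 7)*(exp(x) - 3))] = 2*(5 - exp(x))*exp(x)/(exp(4*x) - 20*exp(3*x) + 142*exp(2*x) - 420*exp(x) + 441)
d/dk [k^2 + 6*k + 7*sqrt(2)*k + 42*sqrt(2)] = 2*k + 6 + 7*sqrt(2)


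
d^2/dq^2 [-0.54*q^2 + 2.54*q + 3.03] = -1.08000000000000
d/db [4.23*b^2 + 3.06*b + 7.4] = 8.46*b + 3.06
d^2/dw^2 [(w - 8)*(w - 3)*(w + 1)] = 6*w - 20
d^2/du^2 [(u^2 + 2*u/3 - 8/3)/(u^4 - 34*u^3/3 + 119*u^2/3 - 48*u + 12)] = 2*(81*u^8 - 810*u^7 + 45*u^6 + 29094*u^5 - 150828*u^4 + 359338*u^3 - 476052*u^2 + 356184*u - 117360)/(27*u^12 - 918*u^11 + 13617*u^10 - 116020*u^9 + 629241*u^8 - 2274294*u^7 + 5569487*u^6 - 9199872*u^5 + 10001340*u^4 - 6819552*u^3 + 2702160*u^2 - 559872*u + 46656)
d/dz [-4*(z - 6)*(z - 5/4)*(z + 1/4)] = -12*z^2 + 56*z - 91/4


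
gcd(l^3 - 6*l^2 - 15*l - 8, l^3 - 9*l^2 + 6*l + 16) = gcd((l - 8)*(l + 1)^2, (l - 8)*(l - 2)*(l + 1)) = l^2 - 7*l - 8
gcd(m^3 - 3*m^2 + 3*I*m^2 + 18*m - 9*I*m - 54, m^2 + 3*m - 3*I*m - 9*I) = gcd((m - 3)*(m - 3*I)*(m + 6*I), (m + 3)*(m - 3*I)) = m - 3*I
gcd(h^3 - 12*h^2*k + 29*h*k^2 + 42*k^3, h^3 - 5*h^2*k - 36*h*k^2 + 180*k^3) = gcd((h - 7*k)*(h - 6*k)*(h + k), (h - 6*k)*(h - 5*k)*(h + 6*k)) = h - 6*k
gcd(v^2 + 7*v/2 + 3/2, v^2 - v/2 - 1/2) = v + 1/2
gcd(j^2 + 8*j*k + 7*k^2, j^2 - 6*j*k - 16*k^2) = 1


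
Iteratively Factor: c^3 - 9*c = (c - 3)*(c^2 + 3*c) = c*(c - 3)*(c + 3)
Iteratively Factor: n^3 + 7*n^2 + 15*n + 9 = (n + 3)*(n^2 + 4*n + 3) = (n + 3)^2*(n + 1)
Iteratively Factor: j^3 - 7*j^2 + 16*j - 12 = (j - 2)*(j^2 - 5*j + 6) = (j - 3)*(j - 2)*(j - 2)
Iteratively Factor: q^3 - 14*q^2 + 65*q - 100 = (q - 5)*(q^2 - 9*q + 20) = (q - 5)*(q - 4)*(q - 5)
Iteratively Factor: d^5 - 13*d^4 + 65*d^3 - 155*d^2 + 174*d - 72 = (d - 4)*(d^4 - 9*d^3 + 29*d^2 - 39*d + 18) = (d - 4)*(d - 2)*(d^3 - 7*d^2 + 15*d - 9) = (d - 4)*(d - 3)*(d - 2)*(d^2 - 4*d + 3) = (d - 4)*(d - 3)^2*(d - 2)*(d - 1)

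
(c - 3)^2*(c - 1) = c^3 - 7*c^2 + 15*c - 9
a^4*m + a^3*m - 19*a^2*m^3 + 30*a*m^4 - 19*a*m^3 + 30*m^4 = (a - 3*m)*(a - 2*m)*(a + 5*m)*(a*m + m)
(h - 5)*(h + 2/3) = h^2 - 13*h/3 - 10/3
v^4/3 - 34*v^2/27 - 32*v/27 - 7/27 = (v/3 + 1/3)*(v - 7/3)*(v + 1/3)*(v + 1)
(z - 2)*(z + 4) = z^2 + 2*z - 8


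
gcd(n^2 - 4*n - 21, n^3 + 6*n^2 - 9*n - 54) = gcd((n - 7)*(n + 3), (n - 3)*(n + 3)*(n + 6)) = n + 3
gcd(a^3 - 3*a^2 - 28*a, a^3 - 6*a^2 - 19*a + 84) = a^2 - 3*a - 28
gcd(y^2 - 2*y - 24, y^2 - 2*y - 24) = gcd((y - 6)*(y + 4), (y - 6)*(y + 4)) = y^2 - 2*y - 24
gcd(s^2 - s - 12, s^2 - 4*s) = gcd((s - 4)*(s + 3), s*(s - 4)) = s - 4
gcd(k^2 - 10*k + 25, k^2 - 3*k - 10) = k - 5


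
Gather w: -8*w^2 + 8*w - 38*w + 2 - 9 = -8*w^2 - 30*w - 7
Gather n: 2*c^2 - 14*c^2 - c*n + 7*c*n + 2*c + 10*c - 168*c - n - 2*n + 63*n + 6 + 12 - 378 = -12*c^2 - 156*c + n*(6*c + 60) - 360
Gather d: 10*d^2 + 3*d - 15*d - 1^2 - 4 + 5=10*d^2 - 12*d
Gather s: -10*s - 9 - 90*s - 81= -100*s - 90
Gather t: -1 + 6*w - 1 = 6*w - 2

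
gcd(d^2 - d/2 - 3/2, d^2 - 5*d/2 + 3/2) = d - 3/2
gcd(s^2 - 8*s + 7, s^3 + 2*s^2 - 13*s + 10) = s - 1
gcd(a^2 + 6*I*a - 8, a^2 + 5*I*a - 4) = a + 4*I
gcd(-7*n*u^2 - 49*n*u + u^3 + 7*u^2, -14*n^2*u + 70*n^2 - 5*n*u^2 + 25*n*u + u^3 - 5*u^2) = -7*n + u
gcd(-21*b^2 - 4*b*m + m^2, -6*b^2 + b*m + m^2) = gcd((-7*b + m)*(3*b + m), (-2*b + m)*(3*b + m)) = 3*b + m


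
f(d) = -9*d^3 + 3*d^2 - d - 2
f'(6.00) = -937.00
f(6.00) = -1844.00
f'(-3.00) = -262.00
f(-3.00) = 271.00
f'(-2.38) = -168.22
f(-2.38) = 138.70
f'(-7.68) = -1639.60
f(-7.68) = 4259.49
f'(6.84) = -1223.17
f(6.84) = -2748.60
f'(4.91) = -622.46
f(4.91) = -999.92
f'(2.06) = -103.22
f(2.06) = -70.01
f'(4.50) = -520.75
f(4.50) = -765.88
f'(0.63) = -7.94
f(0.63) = -3.69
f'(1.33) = -40.78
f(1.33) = -19.20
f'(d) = -27*d^2 + 6*d - 1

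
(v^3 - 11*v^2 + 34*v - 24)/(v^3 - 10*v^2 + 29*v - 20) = (v - 6)/(v - 5)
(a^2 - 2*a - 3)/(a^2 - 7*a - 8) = (a - 3)/(a - 8)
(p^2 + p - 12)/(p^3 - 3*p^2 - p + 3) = (p + 4)/(p^2 - 1)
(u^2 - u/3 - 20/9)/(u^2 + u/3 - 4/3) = (u - 5/3)/(u - 1)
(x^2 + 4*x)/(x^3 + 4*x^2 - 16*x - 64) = x/(x^2 - 16)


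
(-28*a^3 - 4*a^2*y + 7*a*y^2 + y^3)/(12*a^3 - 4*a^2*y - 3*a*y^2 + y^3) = (7*a + y)/(-3*a + y)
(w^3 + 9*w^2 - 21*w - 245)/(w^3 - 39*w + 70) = (w + 7)/(w - 2)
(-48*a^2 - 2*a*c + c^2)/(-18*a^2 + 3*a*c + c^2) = (8*a - c)/(3*a - c)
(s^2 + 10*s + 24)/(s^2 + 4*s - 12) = (s + 4)/(s - 2)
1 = 1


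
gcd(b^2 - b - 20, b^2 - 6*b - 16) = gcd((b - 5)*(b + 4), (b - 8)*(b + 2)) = 1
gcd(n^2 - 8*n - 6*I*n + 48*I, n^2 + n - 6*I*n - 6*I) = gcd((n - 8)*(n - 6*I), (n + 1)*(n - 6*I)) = n - 6*I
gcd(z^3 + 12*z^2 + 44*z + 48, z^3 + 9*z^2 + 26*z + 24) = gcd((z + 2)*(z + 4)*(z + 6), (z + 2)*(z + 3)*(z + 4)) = z^2 + 6*z + 8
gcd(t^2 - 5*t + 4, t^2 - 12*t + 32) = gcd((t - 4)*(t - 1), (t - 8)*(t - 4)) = t - 4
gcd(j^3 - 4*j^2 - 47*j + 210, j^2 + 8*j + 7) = j + 7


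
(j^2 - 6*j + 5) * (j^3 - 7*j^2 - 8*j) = j^5 - 13*j^4 + 39*j^3 + 13*j^2 - 40*j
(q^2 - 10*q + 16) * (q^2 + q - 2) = q^4 - 9*q^3 + 4*q^2 + 36*q - 32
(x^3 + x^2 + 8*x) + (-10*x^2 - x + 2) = x^3 - 9*x^2 + 7*x + 2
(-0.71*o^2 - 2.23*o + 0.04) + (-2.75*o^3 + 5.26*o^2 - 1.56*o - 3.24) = -2.75*o^3 + 4.55*o^2 - 3.79*o - 3.2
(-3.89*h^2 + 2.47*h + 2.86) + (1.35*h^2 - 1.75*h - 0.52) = -2.54*h^2 + 0.72*h + 2.34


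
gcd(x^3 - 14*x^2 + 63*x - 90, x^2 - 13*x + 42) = x - 6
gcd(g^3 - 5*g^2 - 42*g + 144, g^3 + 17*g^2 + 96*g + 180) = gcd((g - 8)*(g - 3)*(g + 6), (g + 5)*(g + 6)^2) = g + 6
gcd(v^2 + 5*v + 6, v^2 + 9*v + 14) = v + 2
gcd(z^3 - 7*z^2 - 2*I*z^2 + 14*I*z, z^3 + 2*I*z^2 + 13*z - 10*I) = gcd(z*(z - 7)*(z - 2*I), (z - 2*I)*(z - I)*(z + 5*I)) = z - 2*I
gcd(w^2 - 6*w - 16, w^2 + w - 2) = w + 2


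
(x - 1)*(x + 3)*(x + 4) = x^3 + 6*x^2 + 5*x - 12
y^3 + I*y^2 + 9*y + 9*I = (y - 3*I)*(y + I)*(y + 3*I)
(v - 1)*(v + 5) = v^2 + 4*v - 5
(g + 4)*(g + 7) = g^2 + 11*g + 28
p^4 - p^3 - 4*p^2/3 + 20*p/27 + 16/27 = (p - 4/3)*(p - 1)*(p + 2/3)^2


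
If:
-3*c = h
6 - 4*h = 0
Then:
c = -1/2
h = 3/2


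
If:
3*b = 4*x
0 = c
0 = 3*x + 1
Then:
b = -4/9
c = 0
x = -1/3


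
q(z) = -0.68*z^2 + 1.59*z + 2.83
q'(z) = 1.59 - 1.36*z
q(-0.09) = 2.68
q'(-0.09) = 1.71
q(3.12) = 1.17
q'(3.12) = -2.65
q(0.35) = 3.30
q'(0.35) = 1.11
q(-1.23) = -0.15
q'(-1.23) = 3.26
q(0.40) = 3.36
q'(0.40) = 1.05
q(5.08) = -6.64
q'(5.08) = -5.32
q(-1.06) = 0.38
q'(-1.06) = 3.03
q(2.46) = 2.63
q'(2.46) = -1.76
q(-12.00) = -114.17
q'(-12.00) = 17.91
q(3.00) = 1.48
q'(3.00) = -2.49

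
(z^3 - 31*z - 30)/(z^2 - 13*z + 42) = (z^2 + 6*z + 5)/(z - 7)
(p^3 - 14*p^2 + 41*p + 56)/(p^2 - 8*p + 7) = (p^2 - 7*p - 8)/(p - 1)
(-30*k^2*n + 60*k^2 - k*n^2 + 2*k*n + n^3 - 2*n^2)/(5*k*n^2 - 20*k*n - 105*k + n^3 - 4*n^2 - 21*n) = (-6*k*n + 12*k + n^2 - 2*n)/(n^2 - 4*n - 21)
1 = 1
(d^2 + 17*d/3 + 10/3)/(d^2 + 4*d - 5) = (d + 2/3)/(d - 1)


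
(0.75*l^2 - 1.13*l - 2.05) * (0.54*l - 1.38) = 0.405*l^3 - 1.6452*l^2 + 0.4524*l + 2.829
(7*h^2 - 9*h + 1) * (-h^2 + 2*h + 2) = -7*h^4 + 23*h^3 - 5*h^2 - 16*h + 2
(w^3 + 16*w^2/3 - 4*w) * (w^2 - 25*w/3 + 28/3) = w^5 - 3*w^4 - 352*w^3/9 + 748*w^2/9 - 112*w/3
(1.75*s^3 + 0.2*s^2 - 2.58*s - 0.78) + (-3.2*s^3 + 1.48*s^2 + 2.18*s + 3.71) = -1.45*s^3 + 1.68*s^2 - 0.4*s + 2.93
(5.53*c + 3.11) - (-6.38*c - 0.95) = 11.91*c + 4.06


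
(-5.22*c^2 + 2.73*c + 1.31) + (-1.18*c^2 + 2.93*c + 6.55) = -6.4*c^2 + 5.66*c + 7.86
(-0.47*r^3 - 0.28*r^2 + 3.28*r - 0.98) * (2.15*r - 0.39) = -1.0105*r^4 - 0.4187*r^3 + 7.1612*r^2 - 3.3862*r + 0.3822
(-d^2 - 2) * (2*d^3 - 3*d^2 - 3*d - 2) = -2*d^5 + 3*d^4 - d^3 + 8*d^2 + 6*d + 4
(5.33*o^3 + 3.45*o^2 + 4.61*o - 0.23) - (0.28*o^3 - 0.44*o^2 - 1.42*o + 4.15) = 5.05*o^3 + 3.89*o^2 + 6.03*o - 4.38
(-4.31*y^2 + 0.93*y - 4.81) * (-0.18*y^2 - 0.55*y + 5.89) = 0.7758*y^4 + 2.2031*y^3 - 25.0316*y^2 + 8.1232*y - 28.3309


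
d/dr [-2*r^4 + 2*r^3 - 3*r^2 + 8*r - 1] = -8*r^3 + 6*r^2 - 6*r + 8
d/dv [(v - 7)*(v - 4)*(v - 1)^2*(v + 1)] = 5*v^4 - 48*v^3 + 114*v^2 - 32*v - 39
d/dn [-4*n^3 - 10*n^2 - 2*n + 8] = -12*n^2 - 20*n - 2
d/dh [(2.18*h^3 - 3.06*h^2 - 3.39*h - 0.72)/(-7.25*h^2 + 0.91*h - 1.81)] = (-15.805*h^4 + 3.9676*h^3 - 39.1995*h^2 + 0.637200000000002*h + 6.7911)/(52.5625*h^4 - 13.195*h^3 + 27.0731*h^2 - 3.2942*h + 3.2761)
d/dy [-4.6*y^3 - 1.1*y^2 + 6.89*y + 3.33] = -13.8*y^2 - 2.2*y + 6.89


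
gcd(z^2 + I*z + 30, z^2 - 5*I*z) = z - 5*I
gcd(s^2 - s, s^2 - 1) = s - 1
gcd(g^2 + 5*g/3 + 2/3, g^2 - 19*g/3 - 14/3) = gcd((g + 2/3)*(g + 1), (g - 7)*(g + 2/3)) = g + 2/3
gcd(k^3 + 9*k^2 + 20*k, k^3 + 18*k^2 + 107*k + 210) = k + 5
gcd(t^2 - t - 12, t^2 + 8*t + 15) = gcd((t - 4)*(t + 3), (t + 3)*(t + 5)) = t + 3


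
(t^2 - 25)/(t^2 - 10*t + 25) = (t + 5)/(t - 5)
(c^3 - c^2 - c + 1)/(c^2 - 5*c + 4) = (c^2 - 1)/(c - 4)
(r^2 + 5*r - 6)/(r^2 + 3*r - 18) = (r - 1)/(r - 3)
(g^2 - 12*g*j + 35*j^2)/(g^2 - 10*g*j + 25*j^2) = (g - 7*j)/(g - 5*j)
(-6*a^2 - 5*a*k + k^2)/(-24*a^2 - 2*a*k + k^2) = (a + k)/(4*a + k)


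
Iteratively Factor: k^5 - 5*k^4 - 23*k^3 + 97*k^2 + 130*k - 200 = (k - 5)*(k^4 - 23*k^2 - 18*k + 40) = (k - 5)*(k + 2)*(k^3 - 2*k^2 - 19*k + 20) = (k - 5)^2*(k + 2)*(k^2 + 3*k - 4) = (k - 5)^2*(k + 2)*(k + 4)*(k - 1)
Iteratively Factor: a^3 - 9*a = (a - 3)*(a^2 + 3*a) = (a - 3)*(a + 3)*(a)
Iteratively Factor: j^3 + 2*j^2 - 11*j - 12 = (j + 1)*(j^2 + j - 12) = (j - 3)*(j + 1)*(j + 4)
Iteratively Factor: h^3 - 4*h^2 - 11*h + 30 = (h - 5)*(h^2 + h - 6) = (h - 5)*(h - 2)*(h + 3)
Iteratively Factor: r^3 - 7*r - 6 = (r + 1)*(r^2 - r - 6) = (r + 1)*(r + 2)*(r - 3)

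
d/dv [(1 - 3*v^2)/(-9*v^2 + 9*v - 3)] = (-3*v^2 + 4*v - 1)/(9*v^4 - 18*v^3 + 15*v^2 - 6*v + 1)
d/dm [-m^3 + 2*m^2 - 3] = m*(4 - 3*m)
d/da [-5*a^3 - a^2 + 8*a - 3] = -15*a^2 - 2*a + 8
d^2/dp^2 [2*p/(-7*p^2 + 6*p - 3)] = 4*(-4*p*(7*p - 3)^2 + 3*(7*p - 2)*(7*p^2 - 6*p + 3))/(7*p^2 - 6*p + 3)^3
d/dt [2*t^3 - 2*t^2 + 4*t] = 6*t^2 - 4*t + 4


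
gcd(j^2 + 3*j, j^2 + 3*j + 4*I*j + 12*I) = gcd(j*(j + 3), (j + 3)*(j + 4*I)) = j + 3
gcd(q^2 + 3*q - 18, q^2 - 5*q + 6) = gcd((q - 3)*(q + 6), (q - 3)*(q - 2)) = q - 3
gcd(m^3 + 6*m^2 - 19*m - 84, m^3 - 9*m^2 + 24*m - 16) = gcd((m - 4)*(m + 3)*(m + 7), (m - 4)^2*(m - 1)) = m - 4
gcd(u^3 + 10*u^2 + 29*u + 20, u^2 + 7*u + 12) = u + 4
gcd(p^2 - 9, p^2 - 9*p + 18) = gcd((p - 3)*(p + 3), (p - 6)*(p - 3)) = p - 3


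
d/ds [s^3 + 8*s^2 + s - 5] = 3*s^2 + 16*s + 1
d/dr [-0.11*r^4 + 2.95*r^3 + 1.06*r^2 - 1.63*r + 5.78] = -0.44*r^3 + 8.85*r^2 + 2.12*r - 1.63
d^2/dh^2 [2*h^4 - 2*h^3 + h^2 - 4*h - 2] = 24*h^2 - 12*h + 2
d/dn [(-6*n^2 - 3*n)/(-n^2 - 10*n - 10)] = 3*(19*n^2 + 40*n + 10)/(n^4 + 20*n^3 + 120*n^2 + 200*n + 100)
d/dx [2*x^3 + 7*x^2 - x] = 6*x^2 + 14*x - 1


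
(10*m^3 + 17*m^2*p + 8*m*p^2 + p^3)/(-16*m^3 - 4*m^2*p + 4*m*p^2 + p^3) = (5*m^2 + 6*m*p + p^2)/(-8*m^2 + 2*m*p + p^2)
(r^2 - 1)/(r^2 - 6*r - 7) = (r - 1)/(r - 7)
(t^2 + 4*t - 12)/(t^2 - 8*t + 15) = (t^2 + 4*t - 12)/(t^2 - 8*t + 15)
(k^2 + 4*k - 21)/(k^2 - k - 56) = (k - 3)/(k - 8)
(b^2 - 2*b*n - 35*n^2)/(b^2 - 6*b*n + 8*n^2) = (b^2 - 2*b*n - 35*n^2)/(b^2 - 6*b*n + 8*n^2)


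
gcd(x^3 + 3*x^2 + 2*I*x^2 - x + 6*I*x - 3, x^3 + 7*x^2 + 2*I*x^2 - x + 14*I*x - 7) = x^2 + 2*I*x - 1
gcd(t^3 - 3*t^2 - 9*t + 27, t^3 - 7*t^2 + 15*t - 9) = t^2 - 6*t + 9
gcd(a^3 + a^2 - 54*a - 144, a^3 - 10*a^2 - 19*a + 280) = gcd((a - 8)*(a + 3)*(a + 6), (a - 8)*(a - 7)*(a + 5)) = a - 8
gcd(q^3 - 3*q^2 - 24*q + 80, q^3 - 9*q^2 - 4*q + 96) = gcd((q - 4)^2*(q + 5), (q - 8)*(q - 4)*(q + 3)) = q - 4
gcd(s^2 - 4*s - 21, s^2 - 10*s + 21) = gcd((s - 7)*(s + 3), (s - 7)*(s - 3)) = s - 7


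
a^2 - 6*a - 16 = (a - 8)*(a + 2)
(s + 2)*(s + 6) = s^2 + 8*s + 12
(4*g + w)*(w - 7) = 4*g*w - 28*g + w^2 - 7*w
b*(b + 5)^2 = b^3 + 10*b^2 + 25*b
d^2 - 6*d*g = d*(d - 6*g)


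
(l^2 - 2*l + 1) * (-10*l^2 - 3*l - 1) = -10*l^4 + 17*l^3 - 5*l^2 - l - 1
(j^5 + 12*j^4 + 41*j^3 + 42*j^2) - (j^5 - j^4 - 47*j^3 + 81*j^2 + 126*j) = 13*j^4 + 88*j^3 - 39*j^2 - 126*j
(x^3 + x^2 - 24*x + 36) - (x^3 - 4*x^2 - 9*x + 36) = 5*x^2 - 15*x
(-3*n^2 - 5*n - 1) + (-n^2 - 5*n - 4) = -4*n^2 - 10*n - 5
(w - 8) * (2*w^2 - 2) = 2*w^3 - 16*w^2 - 2*w + 16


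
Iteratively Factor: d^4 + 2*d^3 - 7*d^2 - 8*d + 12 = (d - 1)*(d^3 + 3*d^2 - 4*d - 12) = (d - 2)*(d - 1)*(d^2 + 5*d + 6) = (d - 2)*(d - 1)*(d + 2)*(d + 3)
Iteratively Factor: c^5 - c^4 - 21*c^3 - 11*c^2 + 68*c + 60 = (c - 2)*(c^4 + c^3 - 19*c^2 - 49*c - 30) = (c - 2)*(c + 1)*(c^3 - 19*c - 30) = (c - 5)*(c - 2)*(c + 1)*(c^2 + 5*c + 6) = (c - 5)*(c - 2)*(c + 1)*(c + 2)*(c + 3)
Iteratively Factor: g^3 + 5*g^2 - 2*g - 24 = (g + 4)*(g^2 + g - 6) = (g + 3)*(g + 4)*(g - 2)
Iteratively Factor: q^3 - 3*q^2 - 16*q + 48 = (q + 4)*(q^2 - 7*q + 12) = (q - 3)*(q + 4)*(q - 4)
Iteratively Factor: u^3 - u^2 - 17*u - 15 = (u - 5)*(u^2 + 4*u + 3) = (u - 5)*(u + 3)*(u + 1)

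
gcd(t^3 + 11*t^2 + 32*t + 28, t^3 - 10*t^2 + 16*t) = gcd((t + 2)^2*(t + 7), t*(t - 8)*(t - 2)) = 1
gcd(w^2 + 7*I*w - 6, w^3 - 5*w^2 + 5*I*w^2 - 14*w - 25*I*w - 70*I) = 1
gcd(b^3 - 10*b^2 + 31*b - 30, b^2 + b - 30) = b - 5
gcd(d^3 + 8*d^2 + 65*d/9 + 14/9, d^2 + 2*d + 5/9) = d + 1/3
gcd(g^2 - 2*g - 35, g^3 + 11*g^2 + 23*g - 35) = g + 5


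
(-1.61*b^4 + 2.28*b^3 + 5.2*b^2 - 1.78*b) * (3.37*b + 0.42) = -5.4257*b^5 + 7.0074*b^4 + 18.4816*b^3 - 3.8146*b^2 - 0.7476*b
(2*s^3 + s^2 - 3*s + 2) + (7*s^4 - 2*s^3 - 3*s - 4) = 7*s^4 + s^2 - 6*s - 2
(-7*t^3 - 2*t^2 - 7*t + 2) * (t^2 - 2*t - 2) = -7*t^5 + 12*t^4 + 11*t^3 + 20*t^2 + 10*t - 4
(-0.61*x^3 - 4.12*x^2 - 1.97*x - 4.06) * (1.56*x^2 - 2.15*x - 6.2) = -0.9516*x^5 - 5.1157*x^4 + 9.5668*x^3 + 23.4459*x^2 + 20.943*x + 25.172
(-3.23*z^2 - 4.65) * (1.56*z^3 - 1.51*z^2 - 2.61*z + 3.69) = -5.0388*z^5 + 4.8773*z^4 + 1.1763*z^3 - 4.8972*z^2 + 12.1365*z - 17.1585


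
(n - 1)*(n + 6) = n^2 + 5*n - 6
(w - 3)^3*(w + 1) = w^4 - 8*w^3 + 18*w^2 - 27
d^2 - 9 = (d - 3)*(d + 3)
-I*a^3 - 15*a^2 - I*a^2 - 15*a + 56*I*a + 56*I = (a - 8*I)*(a - 7*I)*(-I*a - I)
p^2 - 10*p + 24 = (p - 6)*(p - 4)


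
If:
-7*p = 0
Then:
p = 0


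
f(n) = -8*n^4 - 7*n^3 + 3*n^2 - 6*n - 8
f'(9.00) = -24981.00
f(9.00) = -57410.00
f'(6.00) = -7638.00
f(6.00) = -11816.00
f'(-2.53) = 362.62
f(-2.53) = -188.03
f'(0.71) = -23.78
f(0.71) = -15.29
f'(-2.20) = 219.90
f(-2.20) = -93.15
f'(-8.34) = 17046.29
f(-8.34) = -34392.49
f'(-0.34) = -9.21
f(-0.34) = -5.44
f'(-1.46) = 40.06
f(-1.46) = -7.41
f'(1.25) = -93.81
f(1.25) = -44.02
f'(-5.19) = 3870.75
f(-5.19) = -4721.89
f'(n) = -32*n^3 - 21*n^2 + 6*n - 6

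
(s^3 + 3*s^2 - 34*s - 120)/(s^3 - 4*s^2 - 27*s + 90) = (s + 4)/(s - 3)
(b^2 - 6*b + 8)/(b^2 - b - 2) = (b - 4)/(b + 1)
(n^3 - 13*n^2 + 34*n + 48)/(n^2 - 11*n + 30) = (n^2 - 7*n - 8)/(n - 5)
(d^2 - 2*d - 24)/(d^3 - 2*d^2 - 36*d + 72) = (d + 4)/(d^2 + 4*d - 12)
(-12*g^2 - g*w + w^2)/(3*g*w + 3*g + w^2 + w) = (-4*g + w)/(w + 1)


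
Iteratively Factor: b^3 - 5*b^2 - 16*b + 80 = (b - 5)*(b^2 - 16) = (b - 5)*(b - 4)*(b + 4)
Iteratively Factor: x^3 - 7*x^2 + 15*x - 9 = (x - 3)*(x^2 - 4*x + 3) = (x - 3)*(x - 1)*(x - 3)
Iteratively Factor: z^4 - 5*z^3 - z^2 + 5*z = (z - 1)*(z^3 - 4*z^2 - 5*z) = z*(z - 1)*(z^2 - 4*z - 5) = z*(z - 5)*(z - 1)*(z + 1)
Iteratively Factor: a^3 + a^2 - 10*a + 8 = (a - 1)*(a^2 + 2*a - 8) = (a - 1)*(a + 4)*(a - 2)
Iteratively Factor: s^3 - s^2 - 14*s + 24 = (s - 3)*(s^2 + 2*s - 8) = (s - 3)*(s - 2)*(s + 4)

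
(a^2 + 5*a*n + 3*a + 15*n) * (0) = 0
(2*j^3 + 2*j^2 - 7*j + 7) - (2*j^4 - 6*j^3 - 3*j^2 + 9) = -2*j^4 + 8*j^3 + 5*j^2 - 7*j - 2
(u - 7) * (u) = u^2 - 7*u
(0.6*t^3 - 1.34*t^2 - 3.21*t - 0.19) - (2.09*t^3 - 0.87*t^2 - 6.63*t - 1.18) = -1.49*t^3 - 0.47*t^2 + 3.42*t + 0.99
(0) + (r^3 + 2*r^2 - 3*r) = r^3 + 2*r^2 - 3*r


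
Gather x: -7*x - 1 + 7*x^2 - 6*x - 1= 7*x^2 - 13*x - 2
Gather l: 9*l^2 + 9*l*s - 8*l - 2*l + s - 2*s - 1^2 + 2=9*l^2 + l*(9*s - 10) - s + 1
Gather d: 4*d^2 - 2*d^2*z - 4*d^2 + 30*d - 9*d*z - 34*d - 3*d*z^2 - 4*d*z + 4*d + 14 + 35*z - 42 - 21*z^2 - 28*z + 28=-2*d^2*z + d*(-3*z^2 - 13*z) - 21*z^2 + 7*z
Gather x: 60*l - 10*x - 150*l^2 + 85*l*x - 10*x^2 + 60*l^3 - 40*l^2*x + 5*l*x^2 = 60*l^3 - 150*l^2 + 60*l + x^2*(5*l - 10) + x*(-40*l^2 + 85*l - 10)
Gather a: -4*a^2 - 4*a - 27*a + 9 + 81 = -4*a^2 - 31*a + 90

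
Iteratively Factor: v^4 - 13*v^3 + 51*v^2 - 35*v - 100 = (v - 5)*(v^3 - 8*v^2 + 11*v + 20) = (v - 5)*(v + 1)*(v^2 - 9*v + 20) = (v - 5)*(v - 4)*(v + 1)*(v - 5)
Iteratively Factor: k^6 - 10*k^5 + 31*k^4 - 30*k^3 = (k - 2)*(k^5 - 8*k^4 + 15*k^3) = (k - 3)*(k - 2)*(k^4 - 5*k^3) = k*(k - 3)*(k - 2)*(k^3 - 5*k^2) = k^2*(k - 3)*(k - 2)*(k^2 - 5*k) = k^3*(k - 3)*(k - 2)*(k - 5)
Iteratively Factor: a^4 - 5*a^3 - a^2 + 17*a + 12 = (a - 3)*(a^3 - 2*a^2 - 7*a - 4) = (a - 4)*(a - 3)*(a^2 + 2*a + 1) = (a - 4)*(a - 3)*(a + 1)*(a + 1)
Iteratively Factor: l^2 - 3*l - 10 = (l - 5)*(l + 2)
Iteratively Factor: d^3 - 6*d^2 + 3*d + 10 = (d - 5)*(d^2 - d - 2) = (d - 5)*(d + 1)*(d - 2)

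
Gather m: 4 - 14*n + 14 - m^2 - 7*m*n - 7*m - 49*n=-m^2 + m*(-7*n - 7) - 63*n + 18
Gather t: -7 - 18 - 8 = -33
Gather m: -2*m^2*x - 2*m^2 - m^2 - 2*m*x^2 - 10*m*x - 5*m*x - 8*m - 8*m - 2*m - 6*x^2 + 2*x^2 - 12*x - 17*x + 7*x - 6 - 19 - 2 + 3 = m^2*(-2*x - 3) + m*(-2*x^2 - 15*x - 18) - 4*x^2 - 22*x - 24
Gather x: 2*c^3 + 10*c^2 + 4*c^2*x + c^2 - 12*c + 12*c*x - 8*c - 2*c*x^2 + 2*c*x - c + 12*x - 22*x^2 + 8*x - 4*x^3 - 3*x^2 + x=2*c^3 + 11*c^2 - 21*c - 4*x^3 + x^2*(-2*c - 25) + x*(4*c^2 + 14*c + 21)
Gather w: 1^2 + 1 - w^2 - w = -w^2 - w + 2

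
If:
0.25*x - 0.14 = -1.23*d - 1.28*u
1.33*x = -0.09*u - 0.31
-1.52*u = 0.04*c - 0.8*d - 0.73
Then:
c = 865.060523938573*x + 223.104561878952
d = 15.1752484191509*x + 3.69828364950316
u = -14.7777777777778*x - 3.44444444444444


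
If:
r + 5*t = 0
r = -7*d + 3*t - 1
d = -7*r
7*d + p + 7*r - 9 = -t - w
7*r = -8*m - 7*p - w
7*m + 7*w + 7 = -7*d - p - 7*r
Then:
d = -35/237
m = -20236/3555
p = 126203/21330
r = 5/237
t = -1/237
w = 84757/21330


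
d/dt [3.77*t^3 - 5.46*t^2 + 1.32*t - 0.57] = 11.31*t^2 - 10.92*t + 1.32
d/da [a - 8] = 1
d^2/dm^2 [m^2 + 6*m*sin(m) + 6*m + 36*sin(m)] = -6*m*sin(m) - 36*sin(m) + 12*cos(m) + 2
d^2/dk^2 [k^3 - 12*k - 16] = 6*k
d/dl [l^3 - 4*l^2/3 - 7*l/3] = 3*l^2 - 8*l/3 - 7/3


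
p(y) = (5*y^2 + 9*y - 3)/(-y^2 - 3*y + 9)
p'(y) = (2*y + 3)*(5*y^2 + 9*y - 3)/(-y^2 - 3*y + 9)^2 + (10*y + 9)/(-y^2 - 3*y + 9) = 6*(-y^2 + 14*y + 12)/(y^4 + 6*y^3 - 9*y^2 - 54*y + 81)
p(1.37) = 6.21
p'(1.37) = 19.37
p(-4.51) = 26.54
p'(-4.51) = -89.43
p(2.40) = -11.97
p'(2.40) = 15.24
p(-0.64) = -0.64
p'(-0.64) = 0.14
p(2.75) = -8.74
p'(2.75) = 5.55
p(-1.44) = -0.50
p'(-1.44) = -0.49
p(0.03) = -0.31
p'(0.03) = 0.94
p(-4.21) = 12.22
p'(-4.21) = -25.43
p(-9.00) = -7.13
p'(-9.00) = -0.58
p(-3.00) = 1.67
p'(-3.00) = -2.89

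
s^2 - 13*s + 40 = (s - 8)*(s - 5)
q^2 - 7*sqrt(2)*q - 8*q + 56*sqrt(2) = (q - 8)*(q - 7*sqrt(2))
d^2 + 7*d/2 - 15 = (d - 5/2)*(d + 6)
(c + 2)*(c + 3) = c^2 + 5*c + 6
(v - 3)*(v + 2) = v^2 - v - 6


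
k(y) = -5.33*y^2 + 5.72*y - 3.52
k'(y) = 5.72 - 10.66*y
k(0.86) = -2.54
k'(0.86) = -3.45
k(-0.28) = -5.54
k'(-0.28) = 8.70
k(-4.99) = -164.78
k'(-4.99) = 58.91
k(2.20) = -16.73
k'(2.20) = -17.73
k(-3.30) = -80.44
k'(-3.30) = 40.90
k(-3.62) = -94.07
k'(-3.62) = 44.31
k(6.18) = -171.74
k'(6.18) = -60.16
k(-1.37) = -21.36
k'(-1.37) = 20.32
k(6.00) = -161.08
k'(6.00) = -58.24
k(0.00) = -3.52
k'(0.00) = 5.72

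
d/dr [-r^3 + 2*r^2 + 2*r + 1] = -3*r^2 + 4*r + 2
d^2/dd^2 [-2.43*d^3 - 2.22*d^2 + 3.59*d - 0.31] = -14.58*d - 4.44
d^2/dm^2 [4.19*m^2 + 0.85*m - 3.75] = 8.38000000000000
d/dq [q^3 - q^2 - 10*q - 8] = 3*q^2 - 2*q - 10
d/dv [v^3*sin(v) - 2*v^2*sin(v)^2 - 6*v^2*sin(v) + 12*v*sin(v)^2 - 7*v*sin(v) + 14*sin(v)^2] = v^3*cos(v) + 3*v^2*sin(v) - 2*v^2*sin(2*v) - 6*v^2*cos(v) - 4*v*sin(v)^2 - 12*v*sin(v) + 12*v*sin(2*v) - 7*v*cos(v) + 12*sin(v)^2 - 7*sin(v) + 14*sin(2*v)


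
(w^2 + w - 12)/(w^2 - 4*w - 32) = (w - 3)/(w - 8)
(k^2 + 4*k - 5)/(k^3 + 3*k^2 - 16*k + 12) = (k + 5)/(k^2 + 4*k - 12)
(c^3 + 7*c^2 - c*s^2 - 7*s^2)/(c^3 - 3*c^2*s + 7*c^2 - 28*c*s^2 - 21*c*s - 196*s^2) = (-c^2 + s^2)/(-c^2 + 3*c*s + 28*s^2)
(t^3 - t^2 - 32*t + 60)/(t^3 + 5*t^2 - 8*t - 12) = (t - 5)/(t + 1)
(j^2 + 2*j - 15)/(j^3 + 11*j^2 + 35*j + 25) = (j - 3)/(j^2 + 6*j + 5)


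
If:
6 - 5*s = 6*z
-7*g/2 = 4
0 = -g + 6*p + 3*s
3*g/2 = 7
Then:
No Solution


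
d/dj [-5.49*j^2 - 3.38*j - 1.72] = -10.98*j - 3.38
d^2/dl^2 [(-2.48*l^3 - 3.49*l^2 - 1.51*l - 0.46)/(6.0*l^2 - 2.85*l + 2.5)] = (1.13686837721616e-13*l^5 + 1.13686837721616e-13*l^4 - 193.9656*l^3 + 320.76*l^2 + 90.096*l - 58.8152)/(216.0*l^6 - 307.8*l^5 + 416.205*l^4 - 279.649125*l^3 + 173.41875*l^2 - 53.4375*l + 15.625)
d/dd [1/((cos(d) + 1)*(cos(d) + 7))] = 2*(cos(d) + 4)*sin(d)/((cos(d) + 1)^2*(cos(d) + 7)^2)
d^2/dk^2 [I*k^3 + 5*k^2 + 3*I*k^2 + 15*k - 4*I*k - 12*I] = 6*I*k + 10 + 6*I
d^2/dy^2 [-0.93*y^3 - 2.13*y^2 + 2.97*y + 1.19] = -5.58*y - 4.26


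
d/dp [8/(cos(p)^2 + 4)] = 32*sin(2*p)/(cos(2*p) + 9)^2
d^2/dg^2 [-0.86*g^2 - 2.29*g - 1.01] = -1.72000000000000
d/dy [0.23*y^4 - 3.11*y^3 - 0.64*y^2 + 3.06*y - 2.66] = 0.92*y^3 - 9.33*y^2 - 1.28*y + 3.06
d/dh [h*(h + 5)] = 2*h + 5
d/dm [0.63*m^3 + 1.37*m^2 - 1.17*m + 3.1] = 1.89*m^2 + 2.74*m - 1.17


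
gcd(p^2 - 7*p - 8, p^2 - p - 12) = 1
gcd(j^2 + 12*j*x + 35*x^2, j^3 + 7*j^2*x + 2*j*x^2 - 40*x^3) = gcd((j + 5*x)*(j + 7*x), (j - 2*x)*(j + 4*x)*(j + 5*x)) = j + 5*x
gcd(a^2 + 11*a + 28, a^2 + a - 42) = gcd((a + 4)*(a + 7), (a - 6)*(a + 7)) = a + 7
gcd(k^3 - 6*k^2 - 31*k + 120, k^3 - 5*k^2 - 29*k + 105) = k^2 + 2*k - 15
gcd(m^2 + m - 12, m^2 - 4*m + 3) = m - 3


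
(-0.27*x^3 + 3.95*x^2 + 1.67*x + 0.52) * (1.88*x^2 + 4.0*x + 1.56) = -0.5076*x^5 + 6.346*x^4 + 18.5184*x^3 + 13.8196*x^2 + 4.6852*x + 0.8112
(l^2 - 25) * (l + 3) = l^3 + 3*l^2 - 25*l - 75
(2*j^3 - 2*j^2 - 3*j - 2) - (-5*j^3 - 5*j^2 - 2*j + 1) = 7*j^3 + 3*j^2 - j - 3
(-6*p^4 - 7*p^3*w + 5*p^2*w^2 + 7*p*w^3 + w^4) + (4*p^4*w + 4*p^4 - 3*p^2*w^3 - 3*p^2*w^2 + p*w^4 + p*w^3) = 4*p^4*w - 2*p^4 - 7*p^3*w - 3*p^2*w^3 + 2*p^2*w^2 + p*w^4 + 8*p*w^3 + w^4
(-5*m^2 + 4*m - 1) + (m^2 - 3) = -4*m^2 + 4*m - 4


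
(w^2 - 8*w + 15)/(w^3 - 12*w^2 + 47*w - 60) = 1/(w - 4)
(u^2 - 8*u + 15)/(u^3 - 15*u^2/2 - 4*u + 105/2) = 2*(u - 5)/(2*u^2 - 9*u - 35)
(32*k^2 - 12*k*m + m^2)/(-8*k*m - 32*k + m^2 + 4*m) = (-4*k + m)/(m + 4)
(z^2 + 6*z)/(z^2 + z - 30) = z/(z - 5)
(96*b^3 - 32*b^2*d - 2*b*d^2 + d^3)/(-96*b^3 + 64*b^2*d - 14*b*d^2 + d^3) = (-6*b - d)/(6*b - d)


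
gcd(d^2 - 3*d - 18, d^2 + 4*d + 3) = d + 3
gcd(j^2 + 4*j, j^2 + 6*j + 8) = j + 4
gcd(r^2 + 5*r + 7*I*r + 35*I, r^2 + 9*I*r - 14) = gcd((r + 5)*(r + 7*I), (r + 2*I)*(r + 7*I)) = r + 7*I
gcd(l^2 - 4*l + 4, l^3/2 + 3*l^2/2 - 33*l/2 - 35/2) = 1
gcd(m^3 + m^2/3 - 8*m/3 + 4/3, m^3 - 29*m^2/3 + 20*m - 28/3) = m - 2/3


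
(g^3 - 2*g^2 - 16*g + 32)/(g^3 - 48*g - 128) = (g^2 - 6*g + 8)/(g^2 - 4*g - 32)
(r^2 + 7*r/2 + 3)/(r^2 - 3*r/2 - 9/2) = (r + 2)/(r - 3)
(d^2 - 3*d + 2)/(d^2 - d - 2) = (d - 1)/(d + 1)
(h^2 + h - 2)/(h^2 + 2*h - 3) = (h + 2)/(h + 3)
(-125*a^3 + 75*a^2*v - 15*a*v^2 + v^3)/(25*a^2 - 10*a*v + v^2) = -5*a + v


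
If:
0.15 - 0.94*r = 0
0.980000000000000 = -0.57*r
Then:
No Solution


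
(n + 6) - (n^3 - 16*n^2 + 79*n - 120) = -n^3 + 16*n^2 - 78*n + 126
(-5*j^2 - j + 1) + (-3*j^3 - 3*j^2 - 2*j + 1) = -3*j^3 - 8*j^2 - 3*j + 2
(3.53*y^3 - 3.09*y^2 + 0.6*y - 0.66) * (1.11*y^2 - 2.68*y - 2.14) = 3.9183*y^5 - 12.8903*y^4 + 1.393*y^3 + 4.272*y^2 + 0.4848*y + 1.4124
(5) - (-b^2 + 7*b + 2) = b^2 - 7*b + 3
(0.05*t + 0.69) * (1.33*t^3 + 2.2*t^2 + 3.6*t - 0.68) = 0.0665*t^4 + 1.0277*t^3 + 1.698*t^2 + 2.45*t - 0.4692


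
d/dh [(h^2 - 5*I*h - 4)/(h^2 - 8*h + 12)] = (h^2*(-8 + 5*I) + 32*h - 32 - 60*I)/(h^4 - 16*h^3 + 88*h^2 - 192*h + 144)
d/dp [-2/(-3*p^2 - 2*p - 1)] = 4*(-3*p - 1)/(3*p^2 + 2*p + 1)^2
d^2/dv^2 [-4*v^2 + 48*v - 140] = -8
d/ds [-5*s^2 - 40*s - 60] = -10*s - 40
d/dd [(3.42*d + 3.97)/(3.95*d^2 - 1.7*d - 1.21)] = (-13.509*d^2 - 31.363*d + 2.6108)/(15.6025*d^4 - 13.43*d^3 - 6.669*d^2 + 4.114*d + 1.4641)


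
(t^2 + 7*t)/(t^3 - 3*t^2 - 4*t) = (t + 7)/(t^2 - 3*t - 4)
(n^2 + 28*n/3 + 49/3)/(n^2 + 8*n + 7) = (n + 7/3)/(n + 1)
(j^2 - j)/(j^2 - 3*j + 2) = j/(j - 2)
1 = 1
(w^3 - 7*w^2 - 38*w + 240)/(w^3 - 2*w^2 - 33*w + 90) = (w - 8)/(w - 3)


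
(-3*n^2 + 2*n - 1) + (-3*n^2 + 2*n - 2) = -6*n^2 + 4*n - 3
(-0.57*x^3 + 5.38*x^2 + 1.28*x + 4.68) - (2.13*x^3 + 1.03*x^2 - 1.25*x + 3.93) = -2.7*x^3 + 4.35*x^2 + 2.53*x + 0.75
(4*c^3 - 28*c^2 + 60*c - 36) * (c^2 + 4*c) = 4*c^5 - 12*c^4 - 52*c^3 + 204*c^2 - 144*c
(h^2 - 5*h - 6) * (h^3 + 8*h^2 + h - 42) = h^5 + 3*h^4 - 45*h^3 - 95*h^2 + 204*h + 252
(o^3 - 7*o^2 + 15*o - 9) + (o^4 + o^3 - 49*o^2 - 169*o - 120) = o^4 + 2*o^3 - 56*o^2 - 154*o - 129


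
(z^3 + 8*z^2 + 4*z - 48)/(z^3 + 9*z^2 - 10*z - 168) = (z^2 + 2*z - 8)/(z^2 + 3*z - 28)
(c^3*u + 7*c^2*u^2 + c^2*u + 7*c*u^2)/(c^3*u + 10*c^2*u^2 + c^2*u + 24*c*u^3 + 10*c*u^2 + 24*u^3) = c*(c + 7*u)/(c^2 + 10*c*u + 24*u^2)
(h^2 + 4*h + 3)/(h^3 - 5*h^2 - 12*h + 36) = (h + 1)/(h^2 - 8*h + 12)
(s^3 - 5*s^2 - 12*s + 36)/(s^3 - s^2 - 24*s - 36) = (s - 2)/(s + 2)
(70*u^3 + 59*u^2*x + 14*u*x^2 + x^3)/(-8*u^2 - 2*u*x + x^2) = (35*u^2 + 12*u*x + x^2)/(-4*u + x)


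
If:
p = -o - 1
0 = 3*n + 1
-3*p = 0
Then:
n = -1/3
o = -1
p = 0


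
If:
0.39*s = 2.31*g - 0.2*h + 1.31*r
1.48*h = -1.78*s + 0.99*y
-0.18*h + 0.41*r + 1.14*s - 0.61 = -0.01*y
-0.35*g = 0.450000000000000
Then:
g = -1.29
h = 0.610180001235*y + 0.27387151884404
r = 0.107697136858572*y + 2.24119547990038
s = 0.0488391000967417*y - 0.22771339769055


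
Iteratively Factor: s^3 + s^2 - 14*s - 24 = (s - 4)*(s^2 + 5*s + 6) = (s - 4)*(s + 3)*(s + 2)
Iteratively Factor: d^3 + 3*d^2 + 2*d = (d + 2)*(d^2 + d) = (d + 1)*(d + 2)*(d)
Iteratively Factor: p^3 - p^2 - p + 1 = (p + 1)*(p^2 - 2*p + 1) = (p - 1)*(p + 1)*(p - 1)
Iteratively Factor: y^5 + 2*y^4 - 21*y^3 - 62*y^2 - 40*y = (y + 1)*(y^4 + y^3 - 22*y^2 - 40*y) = (y + 1)*(y + 4)*(y^3 - 3*y^2 - 10*y) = (y - 5)*(y + 1)*(y + 4)*(y^2 + 2*y) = (y - 5)*(y + 1)*(y + 2)*(y + 4)*(y)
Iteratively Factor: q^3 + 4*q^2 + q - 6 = (q + 2)*(q^2 + 2*q - 3) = (q + 2)*(q + 3)*(q - 1)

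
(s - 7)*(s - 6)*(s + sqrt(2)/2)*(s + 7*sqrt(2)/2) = s^4 - 13*s^3 + 4*sqrt(2)*s^3 - 52*sqrt(2)*s^2 + 91*s^2/2 - 91*s/2 + 168*sqrt(2)*s + 147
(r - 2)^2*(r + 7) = r^3 + 3*r^2 - 24*r + 28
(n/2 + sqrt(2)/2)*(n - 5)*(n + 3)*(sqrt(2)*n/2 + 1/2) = sqrt(2)*n^4/4 - sqrt(2)*n^3/2 + 3*n^3/4 - 7*sqrt(2)*n^2/2 - 3*n^2/2 - 45*n/4 - sqrt(2)*n/2 - 15*sqrt(2)/4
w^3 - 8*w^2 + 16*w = w*(w - 4)^2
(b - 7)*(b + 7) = b^2 - 49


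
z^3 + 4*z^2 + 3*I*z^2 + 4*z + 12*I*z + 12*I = (z + 2)^2*(z + 3*I)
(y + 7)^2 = y^2 + 14*y + 49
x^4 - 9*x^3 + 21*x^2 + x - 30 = (x - 5)*(x - 3)*(x - 2)*(x + 1)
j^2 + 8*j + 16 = (j + 4)^2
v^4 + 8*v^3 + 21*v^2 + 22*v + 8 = (v + 1)^2*(v + 2)*(v + 4)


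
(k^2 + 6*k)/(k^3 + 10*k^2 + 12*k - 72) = k/(k^2 + 4*k - 12)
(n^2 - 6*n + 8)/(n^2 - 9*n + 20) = (n - 2)/(n - 5)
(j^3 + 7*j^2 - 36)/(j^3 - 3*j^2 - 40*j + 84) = (j + 3)/(j - 7)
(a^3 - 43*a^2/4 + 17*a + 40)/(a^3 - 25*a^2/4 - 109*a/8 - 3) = 2*(4*a^2 - 11*a - 20)/(8*a^2 + 14*a + 3)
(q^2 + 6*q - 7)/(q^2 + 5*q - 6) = (q + 7)/(q + 6)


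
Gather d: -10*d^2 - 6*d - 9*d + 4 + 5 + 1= -10*d^2 - 15*d + 10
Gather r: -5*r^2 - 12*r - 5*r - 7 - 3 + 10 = -5*r^2 - 17*r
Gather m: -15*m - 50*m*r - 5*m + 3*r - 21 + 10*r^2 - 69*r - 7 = m*(-50*r - 20) + 10*r^2 - 66*r - 28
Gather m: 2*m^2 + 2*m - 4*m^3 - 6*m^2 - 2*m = -4*m^3 - 4*m^2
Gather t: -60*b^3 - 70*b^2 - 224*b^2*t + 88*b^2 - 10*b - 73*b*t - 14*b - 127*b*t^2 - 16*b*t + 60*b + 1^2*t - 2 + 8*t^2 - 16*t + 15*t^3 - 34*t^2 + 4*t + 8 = -60*b^3 + 18*b^2 + 36*b + 15*t^3 + t^2*(-127*b - 26) + t*(-224*b^2 - 89*b - 11) + 6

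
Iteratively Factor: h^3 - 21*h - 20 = (h - 5)*(h^2 + 5*h + 4) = (h - 5)*(h + 1)*(h + 4)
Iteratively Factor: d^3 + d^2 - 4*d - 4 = (d + 2)*(d^2 - d - 2) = (d + 1)*(d + 2)*(d - 2)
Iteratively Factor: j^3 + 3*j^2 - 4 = (j - 1)*(j^2 + 4*j + 4) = (j - 1)*(j + 2)*(j + 2)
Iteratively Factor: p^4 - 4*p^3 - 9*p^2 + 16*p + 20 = (p + 2)*(p^3 - 6*p^2 + 3*p + 10) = (p - 2)*(p + 2)*(p^2 - 4*p - 5) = (p - 5)*(p - 2)*(p + 2)*(p + 1)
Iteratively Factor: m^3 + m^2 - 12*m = (m - 3)*(m^2 + 4*m) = m*(m - 3)*(m + 4)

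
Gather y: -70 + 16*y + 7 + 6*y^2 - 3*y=6*y^2 + 13*y - 63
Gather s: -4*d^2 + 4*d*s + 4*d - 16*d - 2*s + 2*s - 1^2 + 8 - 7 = -4*d^2 + 4*d*s - 12*d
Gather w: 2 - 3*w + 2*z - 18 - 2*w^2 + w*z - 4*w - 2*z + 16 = -2*w^2 + w*(z - 7)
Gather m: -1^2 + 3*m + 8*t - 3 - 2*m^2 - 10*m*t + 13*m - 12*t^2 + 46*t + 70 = -2*m^2 + m*(16 - 10*t) - 12*t^2 + 54*t + 66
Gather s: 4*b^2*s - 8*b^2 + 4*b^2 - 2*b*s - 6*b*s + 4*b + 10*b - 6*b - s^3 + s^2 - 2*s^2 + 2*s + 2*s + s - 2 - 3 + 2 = -4*b^2 + 8*b - s^3 - s^2 + s*(4*b^2 - 8*b + 5) - 3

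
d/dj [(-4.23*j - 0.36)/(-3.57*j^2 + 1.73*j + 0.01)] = (-15.1011*j^2 - 2.5704*j + 0.5805)/(12.7449*j^4 - 12.3522*j^3 + 2.9215*j^2 + 0.0346*j + 0.0001)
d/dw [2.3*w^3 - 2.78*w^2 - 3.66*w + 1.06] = 6.9*w^2 - 5.56*w - 3.66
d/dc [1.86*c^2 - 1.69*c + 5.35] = 3.72*c - 1.69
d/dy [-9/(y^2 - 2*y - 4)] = 18*(y - 1)/(-y^2 + 2*y + 4)^2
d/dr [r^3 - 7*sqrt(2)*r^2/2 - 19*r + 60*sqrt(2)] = 3*r^2 - 7*sqrt(2)*r - 19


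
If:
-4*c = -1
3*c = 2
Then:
No Solution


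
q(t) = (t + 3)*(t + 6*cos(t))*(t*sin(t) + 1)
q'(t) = (1 - 6*sin(t))*(t + 3)*(t*sin(t) + 1) + (t + 3)*(t + 6*cos(t))*(t*cos(t) + sin(t)) + (t + 6*cos(t))*(t*sin(t) + 1)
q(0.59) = 26.59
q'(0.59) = 17.21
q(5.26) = -241.74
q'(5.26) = -75.28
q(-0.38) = 15.52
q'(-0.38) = 5.72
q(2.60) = -33.31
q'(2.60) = -9.01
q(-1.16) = 4.69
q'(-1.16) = 24.09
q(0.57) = 26.24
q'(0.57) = 17.36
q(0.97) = 31.17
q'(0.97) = 3.41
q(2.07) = -11.46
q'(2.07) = -62.76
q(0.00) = 18.00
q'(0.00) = 9.00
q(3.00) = -25.11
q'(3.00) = 47.02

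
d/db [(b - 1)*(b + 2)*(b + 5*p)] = 3*b^2 + 10*b*p + 2*b + 5*p - 2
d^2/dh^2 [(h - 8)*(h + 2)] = 2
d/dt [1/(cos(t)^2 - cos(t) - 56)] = (2*cos(t) - 1)*sin(t)/(sin(t)^2 + cos(t) + 55)^2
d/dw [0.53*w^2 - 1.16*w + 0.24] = 1.06*w - 1.16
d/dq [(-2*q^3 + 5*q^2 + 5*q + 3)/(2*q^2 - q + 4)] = (-4*q^4 + 4*q^3 - 39*q^2 + 28*q + 23)/(4*q^4 - 4*q^3 + 17*q^2 - 8*q + 16)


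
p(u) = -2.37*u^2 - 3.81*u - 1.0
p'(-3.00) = 10.41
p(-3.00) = -10.90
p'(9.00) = -46.47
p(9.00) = -227.26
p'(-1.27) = 2.21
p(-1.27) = 0.02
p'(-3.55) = 13.02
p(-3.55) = -17.34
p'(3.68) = -21.25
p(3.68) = -47.12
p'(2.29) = -14.66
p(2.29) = -22.15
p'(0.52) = -6.27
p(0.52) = -3.62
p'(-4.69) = 18.42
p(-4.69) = -35.26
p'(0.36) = -5.52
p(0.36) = -2.68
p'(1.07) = -8.88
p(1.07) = -7.79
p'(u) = -4.74*u - 3.81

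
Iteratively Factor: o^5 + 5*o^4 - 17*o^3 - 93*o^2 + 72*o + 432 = (o + 3)*(o^4 + 2*o^3 - 23*o^2 - 24*o + 144) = (o - 3)*(o + 3)*(o^3 + 5*o^2 - 8*o - 48) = (o - 3)*(o + 3)*(o + 4)*(o^2 + o - 12) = (o - 3)^2*(o + 3)*(o + 4)*(o + 4)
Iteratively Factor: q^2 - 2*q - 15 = (q - 5)*(q + 3)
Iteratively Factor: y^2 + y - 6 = (y - 2)*(y + 3)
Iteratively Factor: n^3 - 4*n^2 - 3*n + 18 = (n - 3)*(n^2 - n - 6) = (n - 3)^2*(n + 2)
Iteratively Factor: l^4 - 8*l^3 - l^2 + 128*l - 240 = (l - 5)*(l^3 - 3*l^2 - 16*l + 48) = (l - 5)*(l - 4)*(l^2 + l - 12) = (l - 5)*(l - 4)*(l + 4)*(l - 3)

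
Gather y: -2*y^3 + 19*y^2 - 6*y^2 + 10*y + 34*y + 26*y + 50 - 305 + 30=-2*y^3 + 13*y^2 + 70*y - 225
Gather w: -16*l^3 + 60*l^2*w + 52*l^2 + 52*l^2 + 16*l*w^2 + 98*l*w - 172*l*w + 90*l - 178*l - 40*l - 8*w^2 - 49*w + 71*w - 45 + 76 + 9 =-16*l^3 + 104*l^2 - 128*l + w^2*(16*l - 8) + w*(60*l^2 - 74*l + 22) + 40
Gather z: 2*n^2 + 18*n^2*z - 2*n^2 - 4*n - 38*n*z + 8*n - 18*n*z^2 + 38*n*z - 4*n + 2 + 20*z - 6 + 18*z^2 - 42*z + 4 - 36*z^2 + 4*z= z^2*(-18*n - 18) + z*(18*n^2 - 18)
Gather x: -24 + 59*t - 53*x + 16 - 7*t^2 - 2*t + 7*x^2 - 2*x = -7*t^2 + 57*t + 7*x^2 - 55*x - 8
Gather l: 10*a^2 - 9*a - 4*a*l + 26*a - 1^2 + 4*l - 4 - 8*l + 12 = 10*a^2 + 17*a + l*(-4*a - 4) + 7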